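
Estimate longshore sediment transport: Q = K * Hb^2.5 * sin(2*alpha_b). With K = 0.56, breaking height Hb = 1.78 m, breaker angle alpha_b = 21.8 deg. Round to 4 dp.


Q = K * Hb^2.5 * sin(2 * alpha_b)
Hb^2.5 = 1.78^2.5 = 4.227173
sin(2 * 21.8) = sin(43.6) = 0.689620
Q = 0.56 * 4.227173 * 0.689620
Q = 1.6325 m^3/s

1.6325


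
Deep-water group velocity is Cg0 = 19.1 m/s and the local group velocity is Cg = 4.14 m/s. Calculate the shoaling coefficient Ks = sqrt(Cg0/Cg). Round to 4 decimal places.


Ks = sqrt(Cg0 / Cg)
Ks = sqrt(19.1 / 4.14)
Ks = sqrt(4.6135)
Ks = 2.1479

2.1479


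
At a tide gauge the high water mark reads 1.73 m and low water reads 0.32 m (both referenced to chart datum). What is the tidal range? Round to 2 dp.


Tidal range = High water - Low water
Tidal range = 1.73 - (0.32)
Tidal range = 1.41 m

1.41


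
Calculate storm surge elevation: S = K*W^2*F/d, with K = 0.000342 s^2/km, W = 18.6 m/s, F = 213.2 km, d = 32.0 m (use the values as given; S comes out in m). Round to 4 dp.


S = K * W^2 * F / d
W^2 = 18.6^2 = 345.96
S = 0.000342 * 345.96 * 213.2 / 32.0
Numerator = 0.000342 * 345.96 * 213.2 = 25.225466
S = 25.225466 / 32.0 = 0.7883 m

0.7883


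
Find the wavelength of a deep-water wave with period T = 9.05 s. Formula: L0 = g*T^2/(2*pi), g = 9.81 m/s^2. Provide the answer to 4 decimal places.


L0 = g * T^2 / (2 * pi)
L0 = 9.81 * 9.05^2 / (2 * pi)
L0 = 9.81 * 81.9025 / 6.28319
L0 = 803.4635 / 6.28319
L0 = 127.8752 m

127.8752


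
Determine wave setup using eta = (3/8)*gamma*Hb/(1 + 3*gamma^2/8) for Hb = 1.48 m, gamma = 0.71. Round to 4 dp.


eta = (3/8) * gamma * Hb / (1 + 3*gamma^2/8)
Numerator = (3/8) * 0.71 * 1.48 = 0.394050
Denominator = 1 + 3*0.71^2/8 = 1 + 0.189038 = 1.189038
eta = 0.394050 / 1.189038
eta = 0.3314 m

0.3314


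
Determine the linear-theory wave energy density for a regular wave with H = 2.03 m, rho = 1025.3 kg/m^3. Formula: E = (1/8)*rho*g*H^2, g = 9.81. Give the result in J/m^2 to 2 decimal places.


E = (1/8) * rho * g * H^2
E = (1/8) * 1025.3 * 9.81 * 2.03^2
E = 0.125 * 1025.3 * 9.81 * 4.1209
E = 5181.10 J/m^2

5181.10


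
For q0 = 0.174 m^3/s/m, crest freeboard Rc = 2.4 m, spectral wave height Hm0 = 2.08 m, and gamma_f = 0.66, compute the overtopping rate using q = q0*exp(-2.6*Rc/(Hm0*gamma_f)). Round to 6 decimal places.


q = q0 * exp(-2.6 * Rc / (Hm0 * gamma_f))
Exponent = -2.6 * 2.4 / (2.08 * 0.66)
= -2.6 * 2.4 / 1.3728
= -4.545455
exp(-4.545455) = 0.010615
q = 0.174 * 0.010615
q = 0.001847 m^3/s/m

0.001847


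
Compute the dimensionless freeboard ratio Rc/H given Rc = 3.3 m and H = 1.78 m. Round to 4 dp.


Relative freeboard = Rc / H
= 3.3 / 1.78
= 1.8539

1.8539


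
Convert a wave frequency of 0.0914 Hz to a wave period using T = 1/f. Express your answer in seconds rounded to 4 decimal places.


T = 1 / f
T = 1 / 0.0914
T = 10.9409 s

10.9409


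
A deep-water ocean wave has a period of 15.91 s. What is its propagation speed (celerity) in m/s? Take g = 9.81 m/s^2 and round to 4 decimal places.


We use the deep-water celerity formula:
C = g * T / (2 * pi)
C = 9.81 * 15.91 / (2 * 3.14159...)
C = 156.077100 / 6.283185
C = 24.8404 m/s

24.8404


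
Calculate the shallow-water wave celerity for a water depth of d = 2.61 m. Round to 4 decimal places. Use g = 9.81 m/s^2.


Using the shallow-water approximation:
C = sqrt(g * d) = sqrt(9.81 * 2.61)
C = sqrt(25.6041)
C = 5.0600 m/s

5.0600


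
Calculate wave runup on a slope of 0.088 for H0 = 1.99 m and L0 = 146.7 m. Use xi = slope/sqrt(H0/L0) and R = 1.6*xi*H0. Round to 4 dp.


xi = slope / sqrt(H0/L0)
H0/L0 = 1.99/146.7 = 0.013565
sqrt(0.013565) = 0.116469
xi = 0.088 / 0.116469 = 0.755564
R = 1.6 * xi * H0 = 1.6 * 0.755564 * 1.99
R = 2.4057 m

2.4057


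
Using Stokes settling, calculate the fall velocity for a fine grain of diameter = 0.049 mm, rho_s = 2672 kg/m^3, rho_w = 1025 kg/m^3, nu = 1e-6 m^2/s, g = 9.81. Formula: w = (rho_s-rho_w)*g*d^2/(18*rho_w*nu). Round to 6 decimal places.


w = (rho_s - rho_w) * g * d^2 / (18 * rho_w * nu)
d = 0.049 mm = 0.000049 m
rho_s - rho_w = 2672 - 1025 = 1647
Numerator = 1647 * 9.81 * (0.000049)^2 = 0.000038793125
Denominator = 18 * 1025 * 1e-6 = 0.018450
w = 0.002103 m/s

0.002103


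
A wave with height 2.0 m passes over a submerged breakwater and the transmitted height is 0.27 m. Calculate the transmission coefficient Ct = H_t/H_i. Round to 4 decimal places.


Ct = H_t / H_i
Ct = 0.27 / 2.0
Ct = 0.1350

0.1350


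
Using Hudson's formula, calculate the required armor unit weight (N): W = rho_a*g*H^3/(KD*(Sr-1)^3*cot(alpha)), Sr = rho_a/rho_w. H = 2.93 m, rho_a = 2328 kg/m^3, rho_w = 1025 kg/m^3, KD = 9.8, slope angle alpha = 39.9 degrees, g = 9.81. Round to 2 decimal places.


Sr = rho_a / rho_w = 2328 / 1025 = 2.271220
(Sr - 1) = 1.271220
(Sr - 1)^3 = 2.054290
cot(39.9) = 1 / tan(39.9) = 1 / 0.836130 = 1.195987
Numerator = 2328 * 9.81 * 2.93^3 = 574453.4532
Denominator = 9.8 * 2.054290 * 1.195987 = 24.077646
W = 574453.4532 / 24.077646
W = 23858.37 N

23858.37


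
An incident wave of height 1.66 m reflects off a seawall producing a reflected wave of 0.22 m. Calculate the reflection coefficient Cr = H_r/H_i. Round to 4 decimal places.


Cr = H_r / H_i
Cr = 0.22 / 1.66
Cr = 0.1325

0.1325


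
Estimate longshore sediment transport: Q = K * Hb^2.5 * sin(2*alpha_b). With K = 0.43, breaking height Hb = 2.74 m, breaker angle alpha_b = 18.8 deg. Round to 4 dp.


Q = K * Hb^2.5 * sin(2 * alpha_b)
Hb^2.5 = 2.74^2.5 = 12.427289
sin(2 * 18.8) = sin(37.6) = 0.610145
Q = 0.43 * 12.427289 * 0.610145
Q = 3.2605 m^3/s

3.2605


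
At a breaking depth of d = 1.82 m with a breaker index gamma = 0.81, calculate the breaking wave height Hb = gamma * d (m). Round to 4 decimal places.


Hb = gamma * d
Hb = 0.81 * 1.82
Hb = 1.4742 m

1.4742


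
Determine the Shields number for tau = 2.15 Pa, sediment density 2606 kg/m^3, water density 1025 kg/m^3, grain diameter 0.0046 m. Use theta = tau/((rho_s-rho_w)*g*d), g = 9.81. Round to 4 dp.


theta = tau / ((rho_s - rho_w) * g * d)
rho_s - rho_w = 2606 - 1025 = 1581
Denominator = 1581 * 9.81 * 0.0046 = 71.344206
theta = 2.15 / 71.344206
theta = 0.0301

0.0301


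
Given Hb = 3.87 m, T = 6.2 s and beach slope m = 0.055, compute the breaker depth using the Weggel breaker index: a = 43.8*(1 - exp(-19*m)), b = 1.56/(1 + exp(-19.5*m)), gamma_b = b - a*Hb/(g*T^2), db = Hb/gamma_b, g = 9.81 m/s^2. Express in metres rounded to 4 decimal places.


a = 43.8 * (1 - exp(-19 * m))
exp(-19 * 0.055) = exp(-1.0450) = 0.351692
a = 43.8 * (1 - 0.351692) = 28.395898
b = 1.56 / (1 + exp(-19.5 * m))
exp(-19.5 * 0.055) = exp(-1.0725) = 0.342152
b = 1.56 / (1 + 0.342152) = 1.162312
Hb / (g * T^2) = 3.87 / (9.81 * 6.2^2) = 3.87 / 377.0964 = 0.01026263
gamma_b = b - a * Hb/(g*T^2) = 1.162312 - 28.395898 * 0.01026263 = 0.870896
db = Hb / gamma_b = 3.87 / 0.870896
db = 4.4437 m

4.4437


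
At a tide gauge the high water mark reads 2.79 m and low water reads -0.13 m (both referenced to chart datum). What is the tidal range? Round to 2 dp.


Tidal range = High water - Low water
Tidal range = 2.79 - (-0.13)
Tidal range = 2.92 m

2.92


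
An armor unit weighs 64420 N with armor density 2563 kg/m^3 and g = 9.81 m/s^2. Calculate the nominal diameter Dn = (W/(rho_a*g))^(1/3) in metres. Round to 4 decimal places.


V = W / (rho_a * g)
V = 64420 / (2563 * 9.81)
V = 64420 / 25143.03
V = 2.562141 m^3
Dn = V^(1/3) = 2.562141^(1/3)
Dn = 1.3684 m

1.3684


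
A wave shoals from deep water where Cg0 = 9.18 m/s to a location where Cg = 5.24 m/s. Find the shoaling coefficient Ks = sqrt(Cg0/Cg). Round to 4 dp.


Ks = sqrt(Cg0 / Cg)
Ks = sqrt(9.18 / 5.24)
Ks = sqrt(1.7519)
Ks = 1.3236

1.3236


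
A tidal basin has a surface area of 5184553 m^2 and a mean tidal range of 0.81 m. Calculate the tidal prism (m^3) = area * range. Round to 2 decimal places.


Tidal prism = Area * Tidal range
P = 5184553 * 0.81
P = 4199487.93 m^3

4199487.93


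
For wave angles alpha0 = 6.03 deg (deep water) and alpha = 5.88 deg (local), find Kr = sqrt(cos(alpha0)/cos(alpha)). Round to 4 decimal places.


Kr = sqrt(cos(alpha0) / cos(alpha))
cos(6.03) = 0.994467
cos(5.88) = 0.994739
Kr = sqrt(0.994467 / 0.994739)
Kr = sqrt(0.999727)
Kr = 0.9999

0.9999


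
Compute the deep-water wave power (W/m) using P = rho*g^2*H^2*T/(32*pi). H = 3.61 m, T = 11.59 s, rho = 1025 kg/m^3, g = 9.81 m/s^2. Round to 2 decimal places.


P = rho * g^2 * H^2 * T / (32 * pi)
P = 1025 * 9.81^2 * 3.61^2 * 11.59 / (32 * pi)
P = 1025 * 96.2361 * 13.0321 * 11.59 / 100.53096
P = 148203.98 W/m

148203.98


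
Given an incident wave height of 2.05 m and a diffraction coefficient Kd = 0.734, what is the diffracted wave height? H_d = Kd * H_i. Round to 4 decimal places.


H_d = Kd * H_i
H_d = 0.734 * 2.05
H_d = 1.5047 m

1.5047


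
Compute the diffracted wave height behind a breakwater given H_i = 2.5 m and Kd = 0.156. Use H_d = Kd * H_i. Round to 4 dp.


H_d = Kd * H_i
H_d = 0.156 * 2.5
H_d = 0.3900 m

0.3900


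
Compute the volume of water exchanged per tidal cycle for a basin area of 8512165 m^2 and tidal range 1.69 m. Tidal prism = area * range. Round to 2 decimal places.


Tidal prism = Area * Tidal range
P = 8512165 * 1.69
P = 14385558.85 m^3

14385558.85


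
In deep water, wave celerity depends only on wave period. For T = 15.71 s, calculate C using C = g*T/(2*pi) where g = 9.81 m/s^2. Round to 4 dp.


We use the deep-water celerity formula:
C = g * T / (2 * pi)
C = 9.81 * 15.71 / (2 * 3.14159...)
C = 154.115100 / 6.283185
C = 24.5282 m/s

24.5282


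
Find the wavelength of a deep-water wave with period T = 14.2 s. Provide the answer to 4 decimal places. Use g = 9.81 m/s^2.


L0 = g * T^2 / (2 * pi)
L0 = 9.81 * 14.2^2 / (2 * pi)
L0 = 9.81 * 201.6400 / 6.28319
L0 = 1978.0884 / 6.28319
L0 = 314.8225 m

314.8225


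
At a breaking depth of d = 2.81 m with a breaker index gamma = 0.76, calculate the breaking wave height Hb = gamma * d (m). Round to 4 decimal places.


Hb = gamma * d
Hb = 0.76 * 2.81
Hb = 2.1356 m

2.1356


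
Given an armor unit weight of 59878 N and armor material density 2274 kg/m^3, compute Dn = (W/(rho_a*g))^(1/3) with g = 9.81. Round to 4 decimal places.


V = W / (rho_a * g)
V = 59878 / (2274 * 9.81)
V = 59878 / 22307.94
V = 2.684156 m^3
Dn = V^(1/3) = 2.684156^(1/3)
Dn = 1.3897 m

1.3897


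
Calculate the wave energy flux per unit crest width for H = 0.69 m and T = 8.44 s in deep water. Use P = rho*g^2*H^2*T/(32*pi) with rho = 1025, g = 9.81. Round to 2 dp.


P = rho * g^2 * H^2 * T / (32 * pi)
P = 1025 * 9.81^2 * 0.69^2 * 8.44 / (32 * pi)
P = 1025 * 96.2361 * 0.4761 * 8.44 / 100.53096
P = 3942.78 W/m

3942.78


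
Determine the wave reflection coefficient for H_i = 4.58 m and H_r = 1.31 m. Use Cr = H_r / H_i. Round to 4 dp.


Cr = H_r / H_i
Cr = 1.31 / 4.58
Cr = 0.2860

0.2860


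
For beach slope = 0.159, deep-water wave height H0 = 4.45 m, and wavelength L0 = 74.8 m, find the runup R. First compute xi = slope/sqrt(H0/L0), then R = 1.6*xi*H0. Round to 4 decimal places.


xi = slope / sqrt(H0/L0)
H0/L0 = 4.45/74.8 = 0.059492
sqrt(0.059492) = 0.243910
xi = 0.159 / 0.243910 = 0.651880
R = 1.6 * xi * H0 = 1.6 * 0.651880 * 4.45
R = 4.6414 m

4.6414


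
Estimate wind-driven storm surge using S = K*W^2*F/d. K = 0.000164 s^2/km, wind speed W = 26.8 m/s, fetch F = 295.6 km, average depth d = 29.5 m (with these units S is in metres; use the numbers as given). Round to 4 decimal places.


S = K * W^2 * F / d
W^2 = 26.8^2 = 718.24
S = 0.000164 * 718.24 * 295.6 / 29.5
Numerator = 0.000164 * 718.24 * 295.6 = 34.819126
S = 34.819126 / 29.5 = 1.1803 m

1.1803


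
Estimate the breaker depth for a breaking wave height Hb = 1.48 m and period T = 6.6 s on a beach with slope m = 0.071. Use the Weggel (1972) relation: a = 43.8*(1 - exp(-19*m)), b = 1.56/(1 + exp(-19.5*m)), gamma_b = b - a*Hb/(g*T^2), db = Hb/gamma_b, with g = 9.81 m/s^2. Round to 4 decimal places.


a = 43.8 * (1 - exp(-19 * m))
exp(-19 * 0.071) = exp(-1.3490) = 0.259500
a = 43.8 * (1 - 0.259500) = 32.433916
b = 1.56 / (1 + exp(-19.5 * m))
exp(-19.5 * 0.071) = exp(-1.3845) = 0.250449
b = 1.56 / (1 + 0.250449) = 1.247552
Hb / (g * T^2) = 1.48 / (9.81 * 6.6^2) = 1.48 / 427.3236 = 0.00346342
gamma_b = b - a * Hb/(g*T^2) = 1.247552 - 32.433916 * 0.00346342 = 1.135220
db = Hb / gamma_b = 1.48 / 1.135220
db = 1.3037 m

1.3037


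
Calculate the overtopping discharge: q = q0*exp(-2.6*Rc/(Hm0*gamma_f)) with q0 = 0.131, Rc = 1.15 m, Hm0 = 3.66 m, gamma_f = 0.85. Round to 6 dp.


q = q0 * exp(-2.6 * Rc / (Hm0 * gamma_f))
Exponent = -2.6 * 1.15 / (3.66 * 0.85)
= -2.6 * 1.15 / 3.1110
= -0.961106
exp(-0.961106) = 0.382470
q = 0.131 * 0.382470
q = 0.050104 m^3/s/m

0.050104


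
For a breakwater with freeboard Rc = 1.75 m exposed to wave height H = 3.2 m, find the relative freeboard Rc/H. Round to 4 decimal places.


Relative freeboard = Rc / H
= 1.75 / 3.2
= 0.5469

0.5469


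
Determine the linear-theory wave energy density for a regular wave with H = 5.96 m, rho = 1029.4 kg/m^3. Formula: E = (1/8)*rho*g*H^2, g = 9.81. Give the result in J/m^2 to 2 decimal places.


E = (1/8) * rho * g * H^2
E = (1/8) * 1029.4 * 9.81 * 5.96^2
E = 0.125 * 1029.4 * 9.81 * 35.5216
E = 44838.98 J/m^2

44838.98


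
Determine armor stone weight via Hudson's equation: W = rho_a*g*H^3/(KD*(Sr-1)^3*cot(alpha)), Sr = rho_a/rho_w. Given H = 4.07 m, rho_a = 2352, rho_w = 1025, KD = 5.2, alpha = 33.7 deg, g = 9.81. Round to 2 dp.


Sr = rho_a / rho_w = 2352 / 1025 = 2.294634
(Sr - 1) = 1.294634
(Sr - 1)^3 = 2.169907
cot(33.7) = 1 / tan(33.7) = 1 / 0.666917 = 1.499437
Numerator = 2352 * 9.81 * 4.07^3 = 1555569.9767
Denominator = 5.2 * 2.169907 * 1.499437 = 16.918921
W = 1555569.9767 / 16.918921
W = 91942.62 N

91942.62


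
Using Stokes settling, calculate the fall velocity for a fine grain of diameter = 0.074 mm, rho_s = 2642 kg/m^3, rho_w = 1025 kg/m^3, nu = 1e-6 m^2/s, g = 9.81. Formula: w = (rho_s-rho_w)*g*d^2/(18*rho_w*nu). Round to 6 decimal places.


w = (rho_s - rho_w) * g * d^2 / (18 * rho_w * nu)
d = 0.074 mm = 0.000074 m
rho_s - rho_w = 2642 - 1025 = 1617
Numerator = 1617 * 9.81 * (0.000074)^2 = 0.000086864529
Denominator = 18 * 1025 * 1e-6 = 0.018450
w = 0.004708 m/s

0.004708


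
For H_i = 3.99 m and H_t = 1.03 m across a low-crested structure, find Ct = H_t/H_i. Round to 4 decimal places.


Ct = H_t / H_i
Ct = 1.03 / 3.99
Ct = 0.2581

0.2581


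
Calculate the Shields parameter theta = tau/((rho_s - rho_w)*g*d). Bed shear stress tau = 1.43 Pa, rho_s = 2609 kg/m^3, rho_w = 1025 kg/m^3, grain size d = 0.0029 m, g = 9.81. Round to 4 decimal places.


theta = tau / ((rho_s - rho_w) * g * d)
rho_s - rho_w = 2609 - 1025 = 1584
Denominator = 1584 * 9.81 * 0.0029 = 45.063216
theta = 1.43 / 45.063216
theta = 0.0317

0.0317


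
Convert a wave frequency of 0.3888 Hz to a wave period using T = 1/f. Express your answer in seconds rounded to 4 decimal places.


T = 1 / f
T = 1 / 0.3888
T = 2.5720 s

2.5720


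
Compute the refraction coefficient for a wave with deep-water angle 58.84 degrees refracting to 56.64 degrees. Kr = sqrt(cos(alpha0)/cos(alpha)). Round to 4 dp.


Kr = sqrt(cos(alpha0) / cos(alpha))
cos(58.84) = 0.517430
cos(56.64) = 0.549898
Kr = sqrt(0.517430 / 0.549898)
Kr = sqrt(0.940956)
Kr = 0.9700

0.9700


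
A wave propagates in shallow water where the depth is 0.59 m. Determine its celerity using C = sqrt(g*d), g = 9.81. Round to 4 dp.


Using the shallow-water approximation:
C = sqrt(g * d) = sqrt(9.81 * 0.59)
C = sqrt(5.7879)
C = 2.4058 m/s

2.4058


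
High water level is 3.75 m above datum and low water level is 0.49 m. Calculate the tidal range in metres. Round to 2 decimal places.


Tidal range = High water - Low water
Tidal range = 3.75 - (0.49)
Tidal range = 3.26 m

3.26


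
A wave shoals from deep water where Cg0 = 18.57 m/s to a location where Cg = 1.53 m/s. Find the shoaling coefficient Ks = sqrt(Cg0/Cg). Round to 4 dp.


Ks = sqrt(Cg0 / Cg)
Ks = sqrt(18.57 / 1.53)
Ks = sqrt(12.1373)
Ks = 3.4839

3.4839


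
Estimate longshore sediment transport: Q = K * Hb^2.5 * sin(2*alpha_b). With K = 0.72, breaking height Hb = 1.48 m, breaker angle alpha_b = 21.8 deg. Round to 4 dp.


Q = K * Hb^2.5 * sin(2 * alpha_b)
Hb^2.5 = 1.48^2.5 = 2.664737
sin(2 * 21.8) = sin(43.6) = 0.689620
Q = 0.72 * 2.664737 * 0.689620
Q = 1.3231 m^3/s

1.3231


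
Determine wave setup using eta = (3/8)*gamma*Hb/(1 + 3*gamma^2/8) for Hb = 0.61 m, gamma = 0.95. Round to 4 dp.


eta = (3/8) * gamma * Hb / (1 + 3*gamma^2/8)
Numerator = (3/8) * 0.95 * 0.61 = 0.217312
Denominator = 1 + 3*0.95^2/8 = 1 + 0.338438 = 1.338438
eta = 0.217312 / 1.338438
eta = 0.1624 m

0.1624


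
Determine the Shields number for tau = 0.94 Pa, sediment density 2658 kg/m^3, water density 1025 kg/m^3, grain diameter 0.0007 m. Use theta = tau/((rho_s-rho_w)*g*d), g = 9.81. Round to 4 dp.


theta = tau / ((rho_s - rho_w) * g * d)
rho_s - rho_w = 2658 - 1025 = 1633
Denominator = 1633 * 9.81 * 0.0007 = 11.213811
theta = 0.94 / 11.213811
theta = 0.0838

0.0838


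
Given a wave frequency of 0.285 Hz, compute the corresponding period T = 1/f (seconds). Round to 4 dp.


T = 1 / f
T = 1 / 0.285
T = 3.5088 s

3.5088


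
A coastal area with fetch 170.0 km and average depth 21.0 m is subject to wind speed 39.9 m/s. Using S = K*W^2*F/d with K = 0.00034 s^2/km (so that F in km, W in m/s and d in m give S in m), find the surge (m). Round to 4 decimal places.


S = K * W^2 * F / d
W^2 = 39.9^2 = 1592.01
S = 0.00034 * 1592.01 * 170.0 / 21.0
Numerator = 0.00034 * 1592.01 * 170.0 = 92.018178
S = 92.018178 / 21.0 = 4.3818 m

4.3818


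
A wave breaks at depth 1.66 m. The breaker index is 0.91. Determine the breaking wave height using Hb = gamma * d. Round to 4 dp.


Hb = gamma * d
Hb = 0.91 * 1.66
Hb = 1.5106 m

1.5106


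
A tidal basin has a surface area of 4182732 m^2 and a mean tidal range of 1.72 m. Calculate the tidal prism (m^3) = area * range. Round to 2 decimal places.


Tidal prism = Area * Tidal range
P = 4182732 * 1.72
P = 7194299.04 m^3

7194299.04


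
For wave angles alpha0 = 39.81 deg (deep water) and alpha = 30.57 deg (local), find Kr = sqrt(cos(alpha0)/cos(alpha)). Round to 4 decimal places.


Kr = sqrt(cos(alpha0) / cos(alpha))
cos(39.81) = 0.768172
cos(30.57) = 0.861008
Kr = sqrt(0.768172 / 0.861008)
Kr = sqrt(0.892177)
Kr = 0.9446

0.9446


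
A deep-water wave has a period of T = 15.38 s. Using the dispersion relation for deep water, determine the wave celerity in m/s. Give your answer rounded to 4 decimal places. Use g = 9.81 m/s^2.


We use the deep-water celerity formula:
C = g * T / (2 * pi)
C = 9.81 * 15.38 / (2 * 3.14159...)
C = 150.877800 / 6.283185
C = 24.0129 m/s

24.0129


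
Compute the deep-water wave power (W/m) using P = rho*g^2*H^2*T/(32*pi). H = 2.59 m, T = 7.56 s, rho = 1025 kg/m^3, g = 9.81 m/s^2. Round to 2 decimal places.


P = rho * g^2 * H^2 * T / (32 * pi)
P = 1025 * 9.81^2 * 2.59^2 * 7.56 / (32 * pi)
P = 1025 * 96.2361 * 6.7081 * 7.56 / 100.53096
P = 49760.34 W/m

49760.34


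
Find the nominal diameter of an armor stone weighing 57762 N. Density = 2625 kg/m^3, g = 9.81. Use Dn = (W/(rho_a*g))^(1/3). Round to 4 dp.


V = W / (rho_a * g)
V = 57762 / (2625 * 9.81)
V = 57762 / 25751.25
V = 2.243076 m^3
Dn = V^(1/3) = 2.243076^(1/3)
Dn = 1.3090 m

1.3090


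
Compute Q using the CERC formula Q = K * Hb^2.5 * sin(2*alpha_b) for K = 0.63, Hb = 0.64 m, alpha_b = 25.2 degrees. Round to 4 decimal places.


Q = K * Hb^2.5 * sin(2 * alpha_b)
Hb^2.5 = 0.64^2.5 = 0.327680
sin(2 * 25.2) = sin(50.4) = 0.770513
Q = 0.63 * 0.327680 * 0.770513
Q = 0.1591 m^3/s

0.1591


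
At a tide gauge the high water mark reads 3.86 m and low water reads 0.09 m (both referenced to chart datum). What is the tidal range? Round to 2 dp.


Tidal range = High water - Low water
Tidal range = 3.86 - (0.09)
Tidal range = 3.77 m

3.77


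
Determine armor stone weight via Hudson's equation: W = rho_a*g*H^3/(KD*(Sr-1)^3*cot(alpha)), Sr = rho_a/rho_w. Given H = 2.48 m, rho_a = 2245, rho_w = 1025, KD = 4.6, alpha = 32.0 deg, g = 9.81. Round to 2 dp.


Sr = rho_a / rho_w = 2245 / 1025 = 2.190244
(Sr - 1) = 1.190244
(Sr - 1)^3 = 1.686195
cot(32.0) = 1 / tan(32.0) = 1 / 0.624869 = 1.600335
Numerator = 2245 * 9.81 * 2.48^3 = 335923.5067
Denominator = 4.6 * 1.686195 * 1.600335 = 12.412993
W = 335923.5067 / 12.412993
W = 27062.25 N

27062.25


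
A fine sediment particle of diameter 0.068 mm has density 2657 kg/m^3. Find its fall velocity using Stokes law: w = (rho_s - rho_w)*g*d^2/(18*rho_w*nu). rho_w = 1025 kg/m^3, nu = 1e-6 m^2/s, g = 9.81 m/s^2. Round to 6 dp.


w = (rho_s - rho_w) * g * d^2 / (18 * rho_w * nu)
d = 0.068 mm = 0.000068 m
rho_s - rho_w = 2657 - 1025 = 1632
Numerator = 1632 * 9.81 * (0.000068)^2 = 0.000074029870
Denominator = 18 * 1025 * 1e-6 = 0.018450
w = 0.004012 m/s

0.004012


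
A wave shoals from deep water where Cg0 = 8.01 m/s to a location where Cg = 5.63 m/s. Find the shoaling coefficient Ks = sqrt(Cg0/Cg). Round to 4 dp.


Ks = sqrt(Cg0 / Cg)
Ks = sqrt(8.01 / 5.63)
Ks = sqrt(1.4227)
Ks = 1.1928

1.1928


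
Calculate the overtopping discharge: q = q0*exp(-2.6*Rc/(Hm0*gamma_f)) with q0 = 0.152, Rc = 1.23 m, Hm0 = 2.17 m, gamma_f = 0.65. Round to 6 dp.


q = q0 * exp(-2.6 * Rc / (Hm0 * gamma_f))
Exponent = -2.6 * 1.23 / (2.17 * 0.65)
= -2.6 * 1.23 / 1.4105
= -2.267281
exp(-2.267281) = 0.103593
q = 0.152 * 0.103593
q = 0.015746 m^3/s/m

0.015746


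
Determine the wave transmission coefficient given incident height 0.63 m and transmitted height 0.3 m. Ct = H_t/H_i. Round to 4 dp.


Ct = H_t / H_i
Ct = 0.3 / 0.63
Ct = 0.4762

0.4762


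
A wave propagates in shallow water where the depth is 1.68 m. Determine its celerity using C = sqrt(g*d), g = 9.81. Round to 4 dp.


Using the shallow-water approximation:
C = sqrt(g * d) = sqrt(9.81 * 1.68)
C = sqrt(16.4808)
C = 4.0597 m/s

4.0597


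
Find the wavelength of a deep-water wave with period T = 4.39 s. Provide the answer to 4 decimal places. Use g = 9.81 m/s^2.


L0 = g * T^2 / (2 * pi)
L0 = 9.81 * 4.39^2 / (2 * pi)
L0 = 9.81 * 19.2721 / 6.28319
L0 = 189.0593 / 6.28319
L0 = 30.0897 m

30.0897


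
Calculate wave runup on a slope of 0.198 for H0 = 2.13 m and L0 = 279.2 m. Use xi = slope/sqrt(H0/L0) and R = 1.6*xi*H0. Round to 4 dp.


xi = slope / sqrt(H0/L0)
H0/L0 = 2.13/279.2 = 0.007629
sqrt(0.007629) = 0.087344
xi = 0.198 / 0.087344 = 2.266904
R = 1.6 * xi * H0 = 1.6 * 2.266904 * 2.13
R = 7.7256 m

7.7256


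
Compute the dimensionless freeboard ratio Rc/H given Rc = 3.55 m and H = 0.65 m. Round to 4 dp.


Relative freeboard = Rc / H
= 3.55 / 0.65
= 5.4615

5.4615


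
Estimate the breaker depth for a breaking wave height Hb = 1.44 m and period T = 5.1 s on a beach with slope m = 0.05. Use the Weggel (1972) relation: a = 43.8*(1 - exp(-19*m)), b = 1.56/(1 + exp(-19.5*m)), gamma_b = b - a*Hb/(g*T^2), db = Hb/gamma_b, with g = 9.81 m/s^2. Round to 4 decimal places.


a = 43.8 * (1 - exp(-19 * m))
exp(-19 * 0.05) = exp(-0.9500) = 0.386741
a = 43.8 * (1 - 0.386741) = 26.860743
b = 1.56 / (1 + exp(-19.5 * m))
exp(-19.5 * 0.05) = exp(-0.9750) = 0.377192
b = 1.56 / (1 + 0.377192) = 1.132739
Hb / (g * T^2) = 1.44 / (9.81 * 5.1^2) = 1.44 / 255.1581 = 0.00564356
gamma_b = b - a * Hb/(g*T^2) = 1.132739 - 26.860743 * 0.00564356 = 0.981149
db = Hb / gamma_b = 1.44 / 0.981149
db = 1.4677 m

1.4677


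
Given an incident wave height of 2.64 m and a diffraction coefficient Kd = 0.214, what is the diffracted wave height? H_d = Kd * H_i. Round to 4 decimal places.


H_d = Kd * H_i
H_d = 0.214 * 2.64
H_d = 0.5650 m

0.5650


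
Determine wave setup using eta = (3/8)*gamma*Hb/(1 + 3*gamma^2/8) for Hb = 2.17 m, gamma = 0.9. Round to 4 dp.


eta = (3/8) * gamma * Hb / (1 + 3*gamma^2/8)
Numerator = (3/8) * 0.9 * 2.17 = 0.732375
Denominator = 1 + 3*0.9^2/8 = 1 + 0.303750 = 1.303750
eta = 0.732375 / 1.303750
eta = 0.5617 m

0.5617


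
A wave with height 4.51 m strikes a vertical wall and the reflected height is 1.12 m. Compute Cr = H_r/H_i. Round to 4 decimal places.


Cr = H_r / H_i
Cr = 1.12 / 4.51
Cr = 0.2483

0.2483


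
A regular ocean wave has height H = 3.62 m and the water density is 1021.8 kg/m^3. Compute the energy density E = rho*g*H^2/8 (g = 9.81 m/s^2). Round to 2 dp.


E = (1/8) * rho * g * H^2
E = (1/8) * 1021.8 * 9.81 * 3.62^2
E = 0.125 * 1021.8 * 9.81 * 13.1044
E = 16419.58 J/m^2

16419.58


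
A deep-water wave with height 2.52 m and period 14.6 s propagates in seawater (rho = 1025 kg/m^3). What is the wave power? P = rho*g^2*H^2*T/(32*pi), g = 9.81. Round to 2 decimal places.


P = rho * g^2 * H^2 * T / (32 * pi)
P = 1025 * 9.81^2 * 2.52^2 * 14.6 / (32 * pi)
P = 1025 * 96.2361 * 6.3504 * 14.6 / 100.53096
P = 90973.72 W/m

90973.72


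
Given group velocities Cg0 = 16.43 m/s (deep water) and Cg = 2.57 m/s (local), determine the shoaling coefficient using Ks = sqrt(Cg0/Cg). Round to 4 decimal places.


Ks = sqrt(Cg0 / Cg)
Ks = sqrt(16.43 / 2.57)
Ks = sqrt(6.3930)
Ks = 2.5284

2.5284


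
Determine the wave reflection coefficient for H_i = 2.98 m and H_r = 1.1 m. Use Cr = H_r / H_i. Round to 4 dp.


Cr = H_r / H_i
Cr = 1.1 / 2.98
Cr = 0.3691

0.3691


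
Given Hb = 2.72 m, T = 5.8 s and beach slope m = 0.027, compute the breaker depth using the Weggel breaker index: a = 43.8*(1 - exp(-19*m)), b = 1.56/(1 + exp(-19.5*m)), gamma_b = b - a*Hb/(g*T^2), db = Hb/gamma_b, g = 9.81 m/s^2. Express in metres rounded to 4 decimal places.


a = 43.8 * (1 - exp(-19 * m))
exp(-19 * 0.027) = exp(-0.5130) = 0.598697
a = 43.8 * (1 - 0.598697) = 17.577081
b = 1.56 / (1 + exp(-19.5 * m))
exp(-19.5 * 0.027) = exp(-0.5265) = 0.590669
b = 1.56 / (1 + 0.590669) = 0.980720
Hb / (g * T^2) = 2.72 / (9.81 * 5.8^2) = 2.72 / 330.0084 = 0.00824221
gamma_b = b - a * Hb/(g*T^2) = 0.980720 - 17.577081 * 0.00824221 = 0.835846
db = Hb / gamma_b = 2.72 / 0.835846
db = 3.2542 m

3.2542


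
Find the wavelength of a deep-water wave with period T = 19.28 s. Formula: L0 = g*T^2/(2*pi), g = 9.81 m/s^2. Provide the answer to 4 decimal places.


L0 = g * T^2 / (2 * pi)
L0 = 9.81 * 19.28^2 / (2 * pi)
L0 = 9.81 * 371.7184 / 6.28319
L0 = 3646.5575 / 6.28319
L0 = 580.3677 m

580.3677


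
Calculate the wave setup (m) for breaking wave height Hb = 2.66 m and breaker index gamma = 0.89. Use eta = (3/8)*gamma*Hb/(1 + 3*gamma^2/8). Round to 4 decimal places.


eta = (3/8) * gamma * Hb / (1 + 3*gamma^2/8)
Numerator = (3/8) * 0.89 * 2.66 = 0.887775
Denominator = 1 + 3*0.89^2/8 = 1 + 0.297038 = 1.297038
eta = 0.887775 / 1.297038
eta = 0.6845 m

0.6845


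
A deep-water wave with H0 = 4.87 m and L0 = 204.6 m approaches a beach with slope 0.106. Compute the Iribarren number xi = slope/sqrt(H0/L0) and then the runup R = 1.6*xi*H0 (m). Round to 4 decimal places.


xi = slope / sqrt(H0/L0)
H0/L0 = 4.87/204.6 = 0.023803
sqrt(0.023803) = 0.154281
xi = 0.106 / 0.154281 = 0.687059
R = 1.6 * xi * H0 = 1.6 * 0.687059 * 4.87
R = 5.3536 m

5.3536


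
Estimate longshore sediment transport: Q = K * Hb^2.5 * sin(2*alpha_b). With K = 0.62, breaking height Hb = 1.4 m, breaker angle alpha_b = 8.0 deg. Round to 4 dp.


Q = K * Hb^2.5 * sin(2 * alpha_b)
Hb^2.5 = 1.4^2.5 = 2.319103
sin(2 * 8.0) = sin(16.0) = 0.275637
Q = 0.62 * 2.319103 * 0.275637
Q = 0.3963 m^3/s

0.3963


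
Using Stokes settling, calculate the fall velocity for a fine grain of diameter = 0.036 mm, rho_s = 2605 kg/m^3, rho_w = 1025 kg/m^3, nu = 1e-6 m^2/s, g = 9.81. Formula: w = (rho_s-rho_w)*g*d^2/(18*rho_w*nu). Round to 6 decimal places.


w = (rho_s - rho_w) * g * d^2 / (18 * rho_w * nu)
d = 0.036 mm = 0.000036 m
rho_s - rho_w = 2605 - 1025 = 1580
Numerator = 1580 * 9.81 * (0.000036)^2 = 0.000020087741
Denominator = 18 * 1025 * 1e-6 = 0.018450
w = 0.001089 m/s

0.001089


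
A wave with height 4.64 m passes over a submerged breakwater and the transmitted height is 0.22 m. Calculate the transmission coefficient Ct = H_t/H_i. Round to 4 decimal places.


Ct = H_t / H_i
Ct = 0.22 / 4.64
Ct = 0.0474

0.0474


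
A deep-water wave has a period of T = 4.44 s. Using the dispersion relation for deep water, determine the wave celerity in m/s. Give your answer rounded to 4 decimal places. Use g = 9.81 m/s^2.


We use the deep-water celerity formula:
C = g * T / (2 * pi)
C = 9.81 * 4.44 / (2 * 3.14159...)
C = 43.556400 / 6.283185
C = 6.9322 m/s

6.9322


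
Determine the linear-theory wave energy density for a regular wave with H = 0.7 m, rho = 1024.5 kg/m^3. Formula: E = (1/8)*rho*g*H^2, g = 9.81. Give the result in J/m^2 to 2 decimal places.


E = (1/8) * rho * g * H^2
E = (1/8) * 1024.5 * 9.81 * 0.7^2
E = 0.125 * 1024.5 * 9.81 * 0.4900
E = 615.58 J/m^2

615.58


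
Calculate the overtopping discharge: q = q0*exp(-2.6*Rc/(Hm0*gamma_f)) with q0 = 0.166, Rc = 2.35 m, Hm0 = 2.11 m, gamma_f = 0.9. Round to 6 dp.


q = q0 * exp(-2.6 * Rc / (Hm0 * gamma_f))
Exponent = -2.6 * 2.35 / (2.11 * 0.9)
= -2.6 * 2.35 / 1.8990
= -3.217483
exp(-3.217483) = 0.040056
q = 0.166 * 0.040056
q = 0.006649 m^3/s/m

0.006649


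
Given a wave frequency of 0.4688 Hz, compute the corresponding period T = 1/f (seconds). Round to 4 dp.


T = 1 / f
T = 1 / 0.4688
T = 2.1331 s

2.1331


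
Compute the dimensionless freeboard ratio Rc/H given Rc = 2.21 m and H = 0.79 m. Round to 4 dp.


Relative freeboard = Rc / H
= 2.21 / 0.79
= 2.7975

2.7975


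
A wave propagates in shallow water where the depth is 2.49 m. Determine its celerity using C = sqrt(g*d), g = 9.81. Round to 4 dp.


Using the shallow-water approximation:
C = sqrt(g * d) = sqrt(9.81 * 2.49)
C = sqrt(24.4269)
C = 4.9424 m/s

4.9424


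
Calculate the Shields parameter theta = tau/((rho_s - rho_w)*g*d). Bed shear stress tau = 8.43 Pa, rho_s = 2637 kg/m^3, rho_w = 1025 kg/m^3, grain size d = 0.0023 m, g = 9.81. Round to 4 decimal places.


theta = tau / ((rho_s - rho_w) * g * d)
rho_s - rho_w = 2637 - 1025 = 1612
Denominator = 1612 * 9.81 * 0.0023 = 36.371556
theta = 8.43 / 36.371556
theta = 0.2318

0.2318


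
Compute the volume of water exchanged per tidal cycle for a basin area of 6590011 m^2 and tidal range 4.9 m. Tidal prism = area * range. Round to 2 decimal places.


Tidal prism = Area * Tidal range
P = 6590011 * 4.9
P = 32291053.90 m^3

32291053.90


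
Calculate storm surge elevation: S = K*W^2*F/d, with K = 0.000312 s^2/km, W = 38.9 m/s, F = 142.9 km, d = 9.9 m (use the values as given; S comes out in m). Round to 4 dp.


S = K * W^2 * F / d
W^2 = 38.9^2 = 1513.21
S = 0.000312 * 1513.21 * 142.9 / 9.9
Numerator = 0.000312 * 1513.21 * 142.9 = 67.466165
S = 67.466165 / 9.9 = 6.8148 m

6.8148


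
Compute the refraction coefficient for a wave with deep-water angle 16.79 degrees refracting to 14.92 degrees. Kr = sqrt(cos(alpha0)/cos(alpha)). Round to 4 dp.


Kr = sqrt(cos(alpha0) / cos(alpha))
cos(16.79) = 0.957370
cos(14.92) = 0.966286
Kr = sqrt(0.957370 / 0.966286)
Kr = sqrt(0.990773)
Kr = 0.9954

0.9954


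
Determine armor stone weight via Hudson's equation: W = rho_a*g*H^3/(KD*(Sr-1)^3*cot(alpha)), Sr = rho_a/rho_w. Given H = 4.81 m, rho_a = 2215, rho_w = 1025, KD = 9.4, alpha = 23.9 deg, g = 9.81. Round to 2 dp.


Sr = rho_a / rho_w = 2215 / 1025 = 2.160976
(Sr - 1) = 1.160976
(Sr - 1)^3 = 1.564838
cot(23.9) = 1 / tan(23.9) = 1 / 0.443139 = 2.256628
Numerator = 2215 * 9.81 * 4.81^3 = 2418120.6570
Denominator = 9.4 * 1.564838 * 2.256628 = 33.193815
W = 2418120.6570 / 33.193815
W = 72848.53 N

72848.53


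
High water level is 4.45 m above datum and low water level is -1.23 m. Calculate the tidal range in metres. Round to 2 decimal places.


Tidal range = High water - Low water
Tidal range = 4.45 - (-1.23)
Tidal range = 5.68 m

5.68


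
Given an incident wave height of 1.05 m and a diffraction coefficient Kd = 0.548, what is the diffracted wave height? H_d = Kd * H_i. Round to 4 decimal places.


H_d = Kd * H_i
H_d = 0.548 * 1.05
H_d = 0.5754 m

0.5754


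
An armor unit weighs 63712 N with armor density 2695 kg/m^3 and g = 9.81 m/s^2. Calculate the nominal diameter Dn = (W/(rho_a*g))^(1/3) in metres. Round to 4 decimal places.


V = W / (rho_a * g)
V = 63712 / (2695 * 9.81)
V = 63712 / 26437.95
V = 2.409869 m^3
Dn = V^(1/3) = 2.409869^(1/3)
Dn = 1.3407 m

1.3407


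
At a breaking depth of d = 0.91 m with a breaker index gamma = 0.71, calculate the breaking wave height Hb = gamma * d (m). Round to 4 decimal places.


Hb = gamma * d
Hb = 0.71 * 0.91
Hb = 0.6461 m

0.6461


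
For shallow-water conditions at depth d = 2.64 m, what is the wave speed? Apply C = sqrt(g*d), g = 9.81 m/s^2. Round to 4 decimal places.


Using the shallow-water approximation:
C = sqrt(g * d) = sqrt(9.81 * 2.64)
C = sqrt(25.8984)
C = 5.0890 m/s

5.0890


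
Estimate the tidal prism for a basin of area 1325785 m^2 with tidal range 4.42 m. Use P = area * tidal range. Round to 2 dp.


Tidal prism = Area * Tidal range
P = 1325785 * 4.42
P = 5859969.70 m^3

5859969.70


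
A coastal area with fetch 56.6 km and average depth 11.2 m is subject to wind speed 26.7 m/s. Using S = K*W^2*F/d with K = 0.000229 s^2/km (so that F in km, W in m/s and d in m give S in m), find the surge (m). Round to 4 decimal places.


S = K * W^2 * F / d
W^2 = 26.7^2 = 712.89
S = 0.000229 * 712.89 * 56.6 / 11.2
Numerator = 0.000229 * 712.89 * 56.6 = 9.240052
S = 9.240052 / 11.2 = 0.8250 m

0.8250


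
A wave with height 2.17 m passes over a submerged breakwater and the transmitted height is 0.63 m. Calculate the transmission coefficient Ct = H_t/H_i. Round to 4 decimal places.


Ct = H_t / H_i
Ct = 0.63 / 2.17
Ct = 0.2903

0.2903


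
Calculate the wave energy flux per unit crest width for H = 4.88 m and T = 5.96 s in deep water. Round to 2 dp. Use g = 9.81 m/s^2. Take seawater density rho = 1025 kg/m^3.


P = rho * g^2 * H^2 * T / (32 * pi)
P = 1025 * 9.81^2 * 4.88^2 * 5.96 / (32 * pi)
P = 1025 * 96.2361 * 23.8144 * 5.96 / 100.53096
P = 139266.91 W/m

139266.91


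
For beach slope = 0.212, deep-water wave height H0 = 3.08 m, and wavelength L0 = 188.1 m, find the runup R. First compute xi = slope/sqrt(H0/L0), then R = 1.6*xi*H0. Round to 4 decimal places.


xi = slope / sqrt(H0/L0)
H0/L0 = 3.08/188.1 = 0.016374
sqrt(0.016374) = 0.127962
xi = 0.212 / 0.127962 = 1.656742
R = 1.6 * xi * H0 = 1.6 * 1.656742 * 3.08
R = 8.1644 m

8.1644


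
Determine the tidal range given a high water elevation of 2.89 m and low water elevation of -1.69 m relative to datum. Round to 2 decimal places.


Tidal range = High water - Low water
Tidal range = 2.89 - (-1.69)
Tidal range = 4.58 m

4.58


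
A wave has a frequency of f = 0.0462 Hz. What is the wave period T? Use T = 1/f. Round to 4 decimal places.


T = 1 / f
T = 1 / 0.0462
T = 21.6450 s

21.6450


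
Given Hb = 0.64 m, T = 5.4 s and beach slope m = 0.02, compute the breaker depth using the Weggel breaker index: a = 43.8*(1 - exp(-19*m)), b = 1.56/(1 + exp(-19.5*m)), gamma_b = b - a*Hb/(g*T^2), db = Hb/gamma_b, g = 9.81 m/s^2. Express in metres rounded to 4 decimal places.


a = 43.8 * (1 - exp(-19 * m))
exp(-19 * 0.02) = exp(-0.3800) = 0.683861
a = 43.8 * (1 - 0.683861) = 13.846870
b = 1.56 / (1 + exp(-19.5 * m))
exp(-19.5 * 0.02) = exp(-0.3900) = 0.677057
b = 1.56 / (1 + 0.677057) = 0.930201
Hb / (g * T^2) = 0.64 / (9.81 * 5.4^2) = 0.64 / 286.0596 = 0.00223730
gamma_b = b - a * Hb/(g*T^2) = 0.930201 - 13.846870 * 0.00223730 = 0.899221
db = Hb / gamma_b = 0.64 / 0.899221
db = 0.7117 m

0.7117


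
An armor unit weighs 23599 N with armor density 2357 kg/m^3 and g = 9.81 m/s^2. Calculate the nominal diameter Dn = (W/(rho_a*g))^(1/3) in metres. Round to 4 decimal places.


V = W / (rho_a * g)
V = 23599 / (2357 * 9.81)
V = 23599 / 23122.17
V = 1.020622 m^3
Dn = V^(1/3) = 1.020622^(1/3)
Dn = 1.0068 m

1.0068


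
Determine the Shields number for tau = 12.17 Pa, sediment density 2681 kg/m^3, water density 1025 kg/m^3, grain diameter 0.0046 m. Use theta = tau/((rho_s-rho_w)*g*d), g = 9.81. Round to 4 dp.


theta = tau / ((rho_s - rho_w) * g * d)
rho_s - rho_w = 2681 - 1025 = 1656
Denominator = 1656 * 9.81 * 0.0046 = 74.728656
theta = 12.17 / 74.728656
theta = 0.1629

0.1629


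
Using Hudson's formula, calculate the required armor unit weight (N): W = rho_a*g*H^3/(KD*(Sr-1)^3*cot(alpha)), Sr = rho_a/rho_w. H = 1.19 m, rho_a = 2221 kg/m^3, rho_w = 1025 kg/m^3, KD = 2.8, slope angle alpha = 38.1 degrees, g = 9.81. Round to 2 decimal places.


Sr = rho_a / rho_w = 2221 / 1025 = 2.166829
(Sr - 1) = 1.166829
(Sr - 1)^3 = 1.588627
cot(38.1) = 1 / tan(38.1) = 1 / 0.784100 = 1.275347
Numerator = 2221 * 9.81 * 1.19^3 = 36716.2611
Denominator = 2.8 * 1.588627 * 1.275347 = 5.672943
W = 36716.2611 / 5.672943
W = 6472.17 N

6472.17


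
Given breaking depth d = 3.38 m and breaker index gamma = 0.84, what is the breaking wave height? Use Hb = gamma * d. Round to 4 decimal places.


Hb = gamma * d
Hb = 0.84 * 3.38
Hb = 2.8392 m

2.8392


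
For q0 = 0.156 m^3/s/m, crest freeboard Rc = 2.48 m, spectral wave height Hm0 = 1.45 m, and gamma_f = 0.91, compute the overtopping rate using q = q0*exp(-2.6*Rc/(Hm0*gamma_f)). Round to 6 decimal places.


q = q0 * exp(-2.6 * Rc / (Hm0 * gamma_f))
Exponent = -2.6 * 2.48 / (1.45 * 0.91)
= -2.6 * 2.48 / 1.3195
= -4.886700
exp(-4.886700) = 0.007546
q = 0.156 * 0.007546
q = 0.001177 m^3/s/m

0.001177


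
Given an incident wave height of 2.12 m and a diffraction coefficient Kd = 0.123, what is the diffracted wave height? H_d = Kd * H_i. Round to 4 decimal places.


H_d = Kd * H_i
H_d = 0.123 * 2.12
H_d = 0.2608 m

0.2608


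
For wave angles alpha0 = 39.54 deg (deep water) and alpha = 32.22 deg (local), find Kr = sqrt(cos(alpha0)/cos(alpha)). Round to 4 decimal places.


Kr = sqrt(cos(alpha0) / cos(alpha))
cos(39.54) = 0.771180
cos(32.22) = 0.846007
Kr = sqrt(0.771180 / 0.846007)
Kr = sqrt(0.911553)
Kr = 0.9548

0.9548


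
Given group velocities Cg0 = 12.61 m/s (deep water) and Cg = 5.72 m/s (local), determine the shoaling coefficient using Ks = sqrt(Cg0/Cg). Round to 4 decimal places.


Ks = sqrt(Cg0 / Cg)
Ks = sqrt(12.61 / 5.72)
Ks = sqrt(2.2045)
Ks = 1.4848

1.4848


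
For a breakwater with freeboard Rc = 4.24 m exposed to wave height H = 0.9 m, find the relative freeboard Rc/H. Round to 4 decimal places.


Relative freeboard = Rc / H
= 4.24 / 0.9
= 4.7111

4.7111


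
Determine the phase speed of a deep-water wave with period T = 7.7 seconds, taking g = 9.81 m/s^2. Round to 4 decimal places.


We use the deep-water celerity formula:
C = g * T / (2 * pi)
C = 9.81 * 7.7 / (2 * 3.14159...)
C = 75.537000 / 6.283185
C = 12.0221 m/s

12.0221


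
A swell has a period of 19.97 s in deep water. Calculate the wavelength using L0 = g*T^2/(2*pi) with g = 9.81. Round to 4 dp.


L0 = g * T^2 / (2 * pi)
L0 = 9.81 * 19.97^2 / (2 * pi)
L0 = 9.81 * 398.8009 / 6.28319
L0 = 3912.2368 / 6.28319
L0 = 622.6518 m

622.6518


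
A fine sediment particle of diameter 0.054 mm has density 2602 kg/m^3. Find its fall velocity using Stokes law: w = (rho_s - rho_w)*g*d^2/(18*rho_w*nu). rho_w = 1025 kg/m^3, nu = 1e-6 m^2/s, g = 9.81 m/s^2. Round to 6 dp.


w = (rho_s - rho_w) * g * d^2 / (18 * rho_w * nu)
d = 0.054 mm = 0.000054 m
rho_s - rho_w = 2602 - 1025 = 1577
Numerator = 1577 * 9.81 * (0.000054)^2 = 0.000045111599
Denominator = 18 * 1025 * 1e-6 = 0.018450
w = 0.002445 m/s

0.002445


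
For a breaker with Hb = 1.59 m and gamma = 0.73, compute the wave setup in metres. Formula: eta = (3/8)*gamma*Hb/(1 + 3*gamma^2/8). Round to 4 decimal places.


eta = (3/8) * gamma * Hb / (1 + 3*gamma^2/8)
Numerator = (3/8) * 0.73 * 1.59 = 0.435262
Denominator = 1 + 3*0.73^2/8 = 1 + 0.199838 = 1.199838
eta = 0.435262 / 1.199838
eta = 0.3628 m

0.3628
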